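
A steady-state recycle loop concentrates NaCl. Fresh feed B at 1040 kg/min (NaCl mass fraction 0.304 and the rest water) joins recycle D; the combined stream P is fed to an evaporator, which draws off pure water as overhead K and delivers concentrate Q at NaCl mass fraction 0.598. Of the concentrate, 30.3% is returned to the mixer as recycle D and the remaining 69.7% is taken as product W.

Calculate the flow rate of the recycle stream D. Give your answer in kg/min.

229.8 kg/min

Overall NaCl balance (none leaves overhead): NaCl in fresh feed = NaCl in product, i.e. 1040×0.304 = (1−0.303)·Q·0.598.
Q = 316.16/(0.598×0.697) = 758.53 kg/min.
Recycle D = 0.303×758.53 = 229.83 kg/min.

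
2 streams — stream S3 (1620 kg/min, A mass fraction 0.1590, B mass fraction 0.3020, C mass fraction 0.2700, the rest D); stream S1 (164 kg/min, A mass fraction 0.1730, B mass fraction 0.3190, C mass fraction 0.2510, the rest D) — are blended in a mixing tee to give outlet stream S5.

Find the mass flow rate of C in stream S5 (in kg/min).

C out = C in = 1620×0.270 + 164×0.251 = 478.56 kg/min.

478.6 kg/min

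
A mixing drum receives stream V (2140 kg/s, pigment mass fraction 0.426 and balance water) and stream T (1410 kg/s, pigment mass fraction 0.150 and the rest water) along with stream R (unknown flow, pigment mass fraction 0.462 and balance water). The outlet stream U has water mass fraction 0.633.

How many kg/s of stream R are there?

1892 kg/s

Let R be the unknown flow. Total out = 3550 + R.
water balance: 2426.9 + 0.538·R = 0.633·(3550 + R)
(0.538 − 0.633)·R = 0.633×3550 − 2426.9 = -179.71
R = -179.71 / -0.095 = 1891.7 kg/s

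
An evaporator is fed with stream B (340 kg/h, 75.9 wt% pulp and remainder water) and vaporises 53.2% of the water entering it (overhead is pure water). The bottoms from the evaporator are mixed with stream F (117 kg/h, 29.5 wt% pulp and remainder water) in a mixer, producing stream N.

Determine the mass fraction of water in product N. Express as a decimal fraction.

Vapour removed = 0.532×0.241×340 = 43.592 kg/h; concentrate = 296.41 kg/h.
water reaching the mixer = 38.348 (from concentrate) + 117×0.705 = 120.83 kg/h.
Product flow = 296.41 + 117 = 413.41 kg/h; water fraction = 0.2923.

0.2923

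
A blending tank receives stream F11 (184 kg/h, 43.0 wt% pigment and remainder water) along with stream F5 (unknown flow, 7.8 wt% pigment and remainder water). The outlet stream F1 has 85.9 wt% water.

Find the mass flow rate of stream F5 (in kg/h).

Let F5 be the unknown flow. Total out = 184 + F5.
water balance: 104.88 + 0.922·F5 = 0.859·(184 + F5)
(0.922 − 0.859)·F5 = 0.859×184 − 104.88 = 53.176
F5 = 53.176 / 0.063 = 844.06 kg/h

844.1 kg/h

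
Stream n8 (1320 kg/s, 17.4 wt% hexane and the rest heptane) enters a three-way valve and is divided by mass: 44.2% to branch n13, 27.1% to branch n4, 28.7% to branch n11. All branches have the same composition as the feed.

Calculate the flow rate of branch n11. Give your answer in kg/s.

Branch n11 flow = 0.287×1320 = 378.84 kg/s.

378.8 kg/s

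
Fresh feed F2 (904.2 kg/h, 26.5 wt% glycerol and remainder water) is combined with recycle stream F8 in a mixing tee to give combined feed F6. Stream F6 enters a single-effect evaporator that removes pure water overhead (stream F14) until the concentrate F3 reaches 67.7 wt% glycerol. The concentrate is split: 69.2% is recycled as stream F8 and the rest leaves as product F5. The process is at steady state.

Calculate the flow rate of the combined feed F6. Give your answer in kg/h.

Overall glycerol balance (none leaves overhead): glycerol in fresh feed = glycerol in product, i.e. 904.2×0.265 = (1−0.692)·F3·0.677.
F3 = 239.61/(0.677×0.308) = 1149.1 kg/h.
Recycle F8 = 0.692×1149.1 = 795.2 kg/h.
Combined feed F6 = 904.2 + 795.2 = 1699.4 kg/h.

1699 kg/h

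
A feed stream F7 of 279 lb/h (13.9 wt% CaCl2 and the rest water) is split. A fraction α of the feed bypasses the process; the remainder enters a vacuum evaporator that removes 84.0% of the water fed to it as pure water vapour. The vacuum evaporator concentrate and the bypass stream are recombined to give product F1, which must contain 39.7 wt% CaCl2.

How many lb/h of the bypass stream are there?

28.3 lb/h

All 279×0.139 = 38.781 lb/h of CaCl2 reaches F1, so F1 = 38.781/0.397 = 97.685 lb/h and vapour = 181.31 lb/h.
The evaporator receives (1−α)·279 of feed at 0.861 water and removes 0.840 of that water:
0.840×0.861×(1−α)×279 = 181.31
(1−α) = 181.31/201.78 = 0.8986;  α = 0.1014.
Bypass flow = 0.1014×279 = 28.302 lb/h.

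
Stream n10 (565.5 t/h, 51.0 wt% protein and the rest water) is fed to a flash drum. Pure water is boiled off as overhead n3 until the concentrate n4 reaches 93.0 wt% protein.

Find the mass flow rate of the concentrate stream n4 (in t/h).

protein is conserved: 565.5×0.510 = 288.41 t/h all reports to the concentrate.
Concentrate = 288.41/(target fraction) = 310.11 t/h.

310.1 t/h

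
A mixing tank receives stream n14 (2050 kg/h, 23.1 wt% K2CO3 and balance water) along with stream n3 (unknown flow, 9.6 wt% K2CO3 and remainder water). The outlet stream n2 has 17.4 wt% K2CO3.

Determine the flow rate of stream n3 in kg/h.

Let n3 be the unknown flow. Total out = 2050 + n3.
K2CO3 balance: 473.55 + 0.096·n3 = 0.174·(2050 + n3)
(0.096 − 0.174)·n3 = 0.174×2050 − 473.55 = -116.85
n3 = -116.85 / -0.078 = 1498.1 kg/h

1498 kg/h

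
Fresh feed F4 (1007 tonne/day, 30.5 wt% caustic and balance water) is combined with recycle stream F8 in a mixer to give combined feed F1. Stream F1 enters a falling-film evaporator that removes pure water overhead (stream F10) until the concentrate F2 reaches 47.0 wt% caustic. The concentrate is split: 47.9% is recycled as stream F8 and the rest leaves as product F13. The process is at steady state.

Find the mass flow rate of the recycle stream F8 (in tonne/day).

600.8 tonne/day

Overall caustic balance (none leaves overhead): caustic in fresh feed = caustic in product, i.e. 1007×0.305 = (1−0.479)·F2·0.470.
F2 = 307.13/(0.470×0.521) = 1254.3 tonne/day.
Recycle F8 = 0.479×1254.3 = 600.8 tonne/day.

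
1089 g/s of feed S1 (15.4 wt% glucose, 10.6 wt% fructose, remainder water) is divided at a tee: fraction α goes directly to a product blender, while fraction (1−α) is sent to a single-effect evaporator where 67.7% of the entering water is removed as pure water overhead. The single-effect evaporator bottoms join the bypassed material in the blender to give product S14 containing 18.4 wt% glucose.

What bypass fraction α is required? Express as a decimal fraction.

0.675

All 1089×0.154 = 167.71 g/s of glucose reaches S14, so S14 = 167.71/0.184 = 911.45 g/s and vapour = 177.55 g/s.
The evaporator receives (1−α)·1089 of feed at 0.740 water and removes 0.677 of that water:
0.677×0.740×(1−α)×1089 = 177.55
(1−α) = 177.55/545.57 = 0.3254;  α = 0.6746.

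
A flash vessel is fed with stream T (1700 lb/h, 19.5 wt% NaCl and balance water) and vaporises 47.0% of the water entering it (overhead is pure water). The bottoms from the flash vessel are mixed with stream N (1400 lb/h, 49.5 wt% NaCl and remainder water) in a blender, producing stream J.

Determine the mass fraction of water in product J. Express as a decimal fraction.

0.583

Vapour removed = 0.470×0.805×1700 = 643.2 lb/h; concentrate = 1056.8 lb/h.
water reaching the mixer = 725.3 (from concentrate) + 1400×0.505 = 1432.3 lb/h.
Product flow = 1056.8 + 1400 = 2456.8 lb/h; water fraction = 0.583.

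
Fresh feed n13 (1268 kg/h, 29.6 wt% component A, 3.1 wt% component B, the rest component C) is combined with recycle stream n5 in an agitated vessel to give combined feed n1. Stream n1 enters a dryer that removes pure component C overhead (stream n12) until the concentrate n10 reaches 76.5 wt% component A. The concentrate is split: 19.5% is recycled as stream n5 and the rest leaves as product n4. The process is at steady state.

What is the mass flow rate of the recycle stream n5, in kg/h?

Overall component A balance (none leaves overhead): component A in fresh feed = component A in product, i.e. 1268×0.296 = (1−0.195)·n10·0.765.
n10 = 375.33/(0.765×0.805) = 609.47 kg/h.
Recycle n5 = 0.195×609.47 = 118.85 kg/h.

118.8 kg/h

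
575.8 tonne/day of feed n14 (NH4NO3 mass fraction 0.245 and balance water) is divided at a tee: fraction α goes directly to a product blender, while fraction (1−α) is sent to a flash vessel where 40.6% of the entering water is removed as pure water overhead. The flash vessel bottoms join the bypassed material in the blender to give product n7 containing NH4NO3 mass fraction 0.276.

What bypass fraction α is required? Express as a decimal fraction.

All 575.8×0.245 = 141.07 tonne/day of NH4NO3 reaches n7, so n7 = 141.07/0.276 = 511.13 tonne/day and vapour = 64.673 tonne/day.
The evaporator receives (1−α)·575.8 of feed at 0.755 water and removes 0.406 of that water:
0.406×0.755×(1−α)×575.8 = 64.673
(1−α) = 64.673/176.5 = 0.3664;  α = 0.6336.

0.634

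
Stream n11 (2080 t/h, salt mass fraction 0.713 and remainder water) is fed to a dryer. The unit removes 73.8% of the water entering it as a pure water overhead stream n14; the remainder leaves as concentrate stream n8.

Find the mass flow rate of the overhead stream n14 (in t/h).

water entering = 2080×0.287 = 596.96 t/h; overhead removed = 0.738×596.96 = 440.56 t/h.

440.6 t/h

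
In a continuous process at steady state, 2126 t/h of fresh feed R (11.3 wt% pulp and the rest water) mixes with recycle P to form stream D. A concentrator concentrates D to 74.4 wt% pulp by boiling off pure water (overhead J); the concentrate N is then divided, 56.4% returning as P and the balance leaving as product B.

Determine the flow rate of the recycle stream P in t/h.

Overall pulp balance (none leaves overhead): pulp in fresh feed = pulp in product, i.e. 2126×0.113 = (1−0.564)·N·0.744.
N = 240.24/(0.744×0.436) = 740.6 t/h.
Recycle P = 0.564×740.6 = 417.7 t/h.

417.7 t/h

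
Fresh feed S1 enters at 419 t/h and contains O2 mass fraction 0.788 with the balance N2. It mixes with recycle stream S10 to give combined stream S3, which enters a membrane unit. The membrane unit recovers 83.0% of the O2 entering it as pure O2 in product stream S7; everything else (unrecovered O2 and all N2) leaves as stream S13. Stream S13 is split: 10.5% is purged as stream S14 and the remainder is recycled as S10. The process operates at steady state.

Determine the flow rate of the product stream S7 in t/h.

O2 in S3: m_A = 419×0.788 + (1−0.105)·(1−0.830)·m_A, so m_A = 330.17/0.8478 = 389.42 t/h.
Product S7 = 0.830×389.42 = 323.22 t/h.

323.2 t/h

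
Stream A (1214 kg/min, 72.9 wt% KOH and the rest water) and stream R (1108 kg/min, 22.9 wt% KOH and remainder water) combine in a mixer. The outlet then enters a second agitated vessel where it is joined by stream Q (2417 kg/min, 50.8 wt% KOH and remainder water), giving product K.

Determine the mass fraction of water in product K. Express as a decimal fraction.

Overall, product flow = 4739 kg/min.
water in = 1214×0.271 + 1108×0.771 + 2417×0.492 = 2372.4 kg/min.
water fraction in K = 0.5006.

0.5006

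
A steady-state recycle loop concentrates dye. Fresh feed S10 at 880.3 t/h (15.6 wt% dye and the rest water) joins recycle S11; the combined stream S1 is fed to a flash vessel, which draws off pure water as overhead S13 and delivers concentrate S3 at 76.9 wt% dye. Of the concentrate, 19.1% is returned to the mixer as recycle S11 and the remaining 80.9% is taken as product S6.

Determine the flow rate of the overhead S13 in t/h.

701.7 t/h

Overall dye balance (none leaves overhead): dye in fresh feed = dye in product, i.e. 880.3×0.156 = (1−0.191)·S3·0.769.
S3 = 137.33/(0.769×0.809) = 220.74 t/h.
Recycle S11 = 0.191×220.74 = 42.161 t/h.
Combined feed S1 = 880.3 + 42.161 = 922.46 t/h.
Overhead S13 = S1 − S3 = 922.46 − 220.74 = 701.72 t/h.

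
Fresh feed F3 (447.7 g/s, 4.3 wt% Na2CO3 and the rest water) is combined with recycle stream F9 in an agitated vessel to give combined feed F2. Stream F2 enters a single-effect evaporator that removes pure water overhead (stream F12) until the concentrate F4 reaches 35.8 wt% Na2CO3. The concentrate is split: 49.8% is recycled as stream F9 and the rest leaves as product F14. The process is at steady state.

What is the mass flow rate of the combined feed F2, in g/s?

501 g/s

Overall Na2CO3 balance (none leaves overhead): Na2CO3 in fresh feed = Na2CO3 in product, i.e. 447.7×0.043 = (1−0.498)·F4·0.358.
F4 = 19.251/(0.358×0.502) = 107.12 g/s.
Recycle F9 = 0.498×107.12 = 53.346 g/s.
Combined feed F2 = 447.7 + 53.346 = 501.05 g/s.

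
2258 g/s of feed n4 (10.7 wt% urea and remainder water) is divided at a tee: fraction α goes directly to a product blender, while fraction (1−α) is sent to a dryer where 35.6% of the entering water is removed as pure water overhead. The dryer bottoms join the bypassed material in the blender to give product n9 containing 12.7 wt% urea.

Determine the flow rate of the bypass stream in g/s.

All 2258×0.107 = 241.61 g/s of urea reaches n9, so n9 = 241.61/0.127 = 1902.4 g/s and vapour = 355.59 g/s.
The evaporator receives (1−α)·2258 of feed at 0.893 water and removes 0.356 of that water:
0.356×0.893×(1−α)×2258 = 355.59
(1−α) = 355.59/717.84 = 0.4954;  α = 0.5046.
Bypass flow = 0.5046×2258 = 1139.5 g/s.

1139 g/s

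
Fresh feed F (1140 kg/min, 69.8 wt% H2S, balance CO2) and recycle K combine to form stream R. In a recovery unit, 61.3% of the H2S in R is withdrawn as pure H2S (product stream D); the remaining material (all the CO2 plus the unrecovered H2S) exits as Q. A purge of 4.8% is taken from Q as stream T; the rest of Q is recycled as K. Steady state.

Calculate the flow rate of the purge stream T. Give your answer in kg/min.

CO2 enters only via F and leaves only via the purge: 1140×0.302 = 0.048×(CO2 in Q), and the recovery unit passes all CO2, so CO2 in R = CO2 in Q = 7172.5 kg/min.
H2S in R: m_A = 1140×0.698 + (1−0.048)·(1−0.613)·m_A, so m_A = 795.72/0.6316 = 1259.9 kg/min.
Q = (1−0.613)×1259.9 + 7172.5 = 7660.1 kg/min.
Purge T = 0.048×7660.1 = 367.68 kg/min.

367.7 kg/min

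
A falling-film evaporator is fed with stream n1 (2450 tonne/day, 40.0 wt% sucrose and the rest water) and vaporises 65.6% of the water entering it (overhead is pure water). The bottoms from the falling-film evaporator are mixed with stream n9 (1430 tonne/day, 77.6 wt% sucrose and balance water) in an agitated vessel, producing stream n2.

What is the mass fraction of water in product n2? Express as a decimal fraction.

Vapour removed = 0.656×0.600×2450 = 964.32 tonne/day; concentrate = 1485.7 tonne/day.
water reaching the mixer = 505.68 (from concentrate) + 1430×0.224 = 826 tonne/day.
Product flow = 1485.7 + 1430 = 2915.7 tonne/day; water fraction = 0.283.

0.283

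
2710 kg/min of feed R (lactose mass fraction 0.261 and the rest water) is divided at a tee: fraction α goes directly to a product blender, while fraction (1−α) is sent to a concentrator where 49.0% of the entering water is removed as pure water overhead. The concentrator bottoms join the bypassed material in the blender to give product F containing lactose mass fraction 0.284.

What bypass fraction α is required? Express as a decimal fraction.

0.776

All 2710×0.261 = 707.31 kg/min of lactose reaches F, so F = 707.31/0.284 = 2490.5 kg/min and vapour = 219.47 kg/min.
The evaporator receives (1−α)·2710 of feed at 0.739 water and removes 0.490 of that water:
0.490×0.739×(1−α)×2710 = 219.47
(1−α) = 219.47/981.32 = 0.2237;  α = 0.7763.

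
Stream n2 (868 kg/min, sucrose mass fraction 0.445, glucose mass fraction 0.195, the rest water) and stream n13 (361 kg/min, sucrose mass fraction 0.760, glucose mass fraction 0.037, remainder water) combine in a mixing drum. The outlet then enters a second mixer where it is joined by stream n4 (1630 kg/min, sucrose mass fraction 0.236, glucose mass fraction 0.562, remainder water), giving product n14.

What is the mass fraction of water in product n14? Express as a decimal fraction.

0.250

Overall, product flow = 2859 kg/min.
water in = 868×0.360 + 361×0.203 + 1630×0.202 = 715.02 kg/min.
water fraction in n14 = 0.250.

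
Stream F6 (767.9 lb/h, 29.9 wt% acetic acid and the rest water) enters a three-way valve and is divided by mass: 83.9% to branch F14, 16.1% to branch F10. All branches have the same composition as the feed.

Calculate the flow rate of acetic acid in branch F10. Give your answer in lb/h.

Branch F10 total = 0.161×767.9 = 123.63 lb/h.
acetic acid in F10 = 0.299×123.63 = 36.966 lb/h.

36.97 lb/h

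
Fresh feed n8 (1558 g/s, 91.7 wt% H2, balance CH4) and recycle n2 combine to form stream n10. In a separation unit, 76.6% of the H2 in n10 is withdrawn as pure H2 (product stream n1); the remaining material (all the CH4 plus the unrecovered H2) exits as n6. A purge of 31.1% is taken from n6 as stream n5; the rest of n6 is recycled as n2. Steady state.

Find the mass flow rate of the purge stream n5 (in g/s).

253.3 g/s

CH4 enters only via n8 and leaves only via the purge: 1558×0.083 = 0.311×(CH4 in n6), and the separation unit passes all CH4, so CH4 in n10 = CH4 in n6 = 415.8 g/s.
H2 in n10: m_A = 1558×0.917 + (1−0.311)·(1−0.766)·m_A, so m_A = 1428.7/0.8388 = 1703.3 g/s.
n6 = (1−0.766)×1703.3 + 415.8 = 814.37 g/s.
Purge n5 = 0.311×814.37 = 253.27 g/s.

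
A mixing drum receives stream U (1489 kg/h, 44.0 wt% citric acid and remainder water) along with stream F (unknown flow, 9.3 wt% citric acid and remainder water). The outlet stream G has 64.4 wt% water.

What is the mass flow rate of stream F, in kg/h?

Let F be the unknown flow. Total out = 1489 + F.
water balance: 833.84 + 0.907·F = 0.644·(1489 + F)
(0.907 − 0.644)·F = 0.644×1489 − 833.84 = 125.08
F = 125.08 / 0.263 = 475.57 kg/h

475.6 kg/h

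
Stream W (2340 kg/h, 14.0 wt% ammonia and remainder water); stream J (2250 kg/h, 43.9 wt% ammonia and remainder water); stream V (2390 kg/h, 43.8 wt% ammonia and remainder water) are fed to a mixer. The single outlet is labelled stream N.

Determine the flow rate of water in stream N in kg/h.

water out = water in = 2340×0.860 + 2250×0.561 + 2390×0.562 = 4617.8 kg/h.

4618 kg/h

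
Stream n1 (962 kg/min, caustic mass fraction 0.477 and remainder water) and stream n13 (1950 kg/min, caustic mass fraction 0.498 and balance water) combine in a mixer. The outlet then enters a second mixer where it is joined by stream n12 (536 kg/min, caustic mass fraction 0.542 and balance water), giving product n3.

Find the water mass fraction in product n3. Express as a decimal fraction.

0.501

Overall, product flow = 3448 kg/min.
water in = 962×0.523 + 1950×0.502 + 536×0.458 = 1727.5 kg/min.
water fraction in n3 = 0.501.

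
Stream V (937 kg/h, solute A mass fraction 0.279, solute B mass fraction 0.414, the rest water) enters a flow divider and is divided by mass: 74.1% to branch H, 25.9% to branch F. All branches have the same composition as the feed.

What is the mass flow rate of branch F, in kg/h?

242.7 kg/h

Branch F flow = 0.259×937 = 242.68 kg/h.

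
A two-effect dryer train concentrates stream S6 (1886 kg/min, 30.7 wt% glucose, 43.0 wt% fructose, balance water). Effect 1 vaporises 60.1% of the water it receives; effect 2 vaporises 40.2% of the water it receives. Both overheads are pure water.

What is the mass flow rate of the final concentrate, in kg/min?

1508 kg/min

water in feed = 1886×0.263 = 496.02 kg/min.
After stage 1: water left = (1−0.601)×496.02 = 197.91; stream total = 1587.9 kg/min.
After stage 2: water left = (1−0.402)×197.91 = 118.35; final concentrate = 1508.3 kg/min.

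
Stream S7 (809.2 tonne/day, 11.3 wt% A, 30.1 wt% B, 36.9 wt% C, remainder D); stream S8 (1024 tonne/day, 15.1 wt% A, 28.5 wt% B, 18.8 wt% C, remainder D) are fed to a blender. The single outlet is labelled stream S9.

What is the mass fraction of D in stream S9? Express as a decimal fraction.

Total flow out = 809.2 + 1024 = 1833.2 tonne/day.
D in = 809.2×0.217 + 1024×0.376 = 560.62 tonne/day.
D mass fraction in S9 = 560.62/1833.2 = 0.306.

0.306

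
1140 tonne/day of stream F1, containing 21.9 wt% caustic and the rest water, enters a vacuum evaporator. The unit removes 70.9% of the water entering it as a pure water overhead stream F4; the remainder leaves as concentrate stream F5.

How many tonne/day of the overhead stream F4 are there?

water entering = 1140×0.781 = 890.34 tonne/day; overhead removed = 0.709×890.34 = 631.25 tonne/day.

631.3 tonne/day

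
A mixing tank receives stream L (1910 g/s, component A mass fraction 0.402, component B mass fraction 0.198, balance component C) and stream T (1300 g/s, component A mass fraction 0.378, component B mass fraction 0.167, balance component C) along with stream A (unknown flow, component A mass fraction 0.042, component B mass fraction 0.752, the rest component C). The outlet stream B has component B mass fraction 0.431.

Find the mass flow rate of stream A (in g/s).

2456 g/s

Let A be the unknown flow. Total out = 3210 + A.
component B balance: 595.28 + 0.752·A = 0.431·(3210 + A)
(0.752 − 0.431)·A = 0.431×3210 − 595.28 = 788.23
A = 788.23 / 0.321 = 2455.5 g/s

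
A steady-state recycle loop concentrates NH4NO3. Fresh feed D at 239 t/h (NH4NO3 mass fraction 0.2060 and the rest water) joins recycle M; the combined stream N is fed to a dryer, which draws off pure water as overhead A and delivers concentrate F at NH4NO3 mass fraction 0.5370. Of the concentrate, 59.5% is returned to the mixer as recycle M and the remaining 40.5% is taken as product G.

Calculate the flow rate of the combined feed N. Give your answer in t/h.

373.7 t/h

Overall NH4NO3 balance (none leaves overhead): NH4NO3 in fresh feed = NH4NO3 in product, i.e. 239×0.206 = (1−0.595)·F·0.537.
F = 49.234/(0.537×0.405) = 226.38 t/h.
Recycle M = 0.595×226.38 = 134.7 t/h.
Combined feed N = 239 + 134.7 = 373.7 t/h.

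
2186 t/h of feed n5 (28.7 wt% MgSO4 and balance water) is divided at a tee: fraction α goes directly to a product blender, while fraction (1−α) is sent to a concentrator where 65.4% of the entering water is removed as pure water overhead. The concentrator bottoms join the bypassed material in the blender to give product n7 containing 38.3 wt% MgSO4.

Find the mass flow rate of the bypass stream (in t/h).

All 2186×0.287 = 627.38 t/h of MgSO4 reaches n7, so n7 = 627.38/0.383 = 1638.1 t/h and vapour = 547.93 t/h.
The evaporator receives (1−α)·2186 of feed at 0.713 water and removes 0.654 of that water:
0.654×0.713×(1−α)×2186 = 547.93
(1−α) = 547.93/1019.3 = 0.5375;  α = 0.4625.
Bypass flow = 0.4625×2186 = 1011 t/h.

1011 t/h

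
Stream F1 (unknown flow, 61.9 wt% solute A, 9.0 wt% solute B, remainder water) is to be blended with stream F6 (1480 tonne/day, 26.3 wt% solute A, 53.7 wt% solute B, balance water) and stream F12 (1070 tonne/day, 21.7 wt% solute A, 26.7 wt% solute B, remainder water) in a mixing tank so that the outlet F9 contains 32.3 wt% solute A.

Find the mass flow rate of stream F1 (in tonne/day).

683.2 tonne/day

Let F1 be the unknown flow. Total out = 2550 + F1.
solute A balance: 621.43 + 0.619·F1 = 0.323·(2550 + F1)
(0.619 − 0.323)·F1 = 0.323×2550 − 621.43 = 202.22
F1 = 202.22 / 0.296 = 683.18 tonne/day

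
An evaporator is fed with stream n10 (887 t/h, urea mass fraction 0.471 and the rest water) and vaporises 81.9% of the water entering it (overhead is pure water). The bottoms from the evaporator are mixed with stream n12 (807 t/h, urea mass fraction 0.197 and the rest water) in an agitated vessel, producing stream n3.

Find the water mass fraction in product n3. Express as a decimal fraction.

Vapour removed = 0.819×0.529×887 = 384.29 t/h; concentrate = 502.71 t/h.
water reaching the mixer = 84.929 (from concentrate) + 807×0.803 = 732.95 t/h.
Product flow = 502.71 + 807 = 1309.7 t/h; water fraction = 0.560.

0.560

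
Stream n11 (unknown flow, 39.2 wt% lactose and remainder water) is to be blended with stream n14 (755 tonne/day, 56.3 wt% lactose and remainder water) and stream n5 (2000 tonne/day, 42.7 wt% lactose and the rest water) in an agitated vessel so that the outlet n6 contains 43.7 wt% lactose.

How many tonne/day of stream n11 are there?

1670 tonne/day

Let n11 be the unknown flow. Total out = 2755 + n11.
lactose balance: 1279.1 + 0.392·n11 = 0.437·(2755 + n11)
(0.392 − 0.437)·n11 = 0.437×2755 − 1279.1 = -75.13
n11 = -75.13 / -0.045 = 1669.6 tonne/day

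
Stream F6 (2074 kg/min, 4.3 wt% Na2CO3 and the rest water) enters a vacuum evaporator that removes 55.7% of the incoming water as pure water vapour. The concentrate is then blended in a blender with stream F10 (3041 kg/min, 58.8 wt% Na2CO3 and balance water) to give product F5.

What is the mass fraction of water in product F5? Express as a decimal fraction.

0.5318

Vapour removed = 0.557×0.957×2074 = 1105.5 kg/min; concentrate = 968.46 kg/min.
water reaching the mixer = 879.27 (from concentrate) + 3041×0.412 = 2132.2 kg/min.
Product flow = 968.46 + 3041 = 4009.5 kg/min; water fraction = 0.5318.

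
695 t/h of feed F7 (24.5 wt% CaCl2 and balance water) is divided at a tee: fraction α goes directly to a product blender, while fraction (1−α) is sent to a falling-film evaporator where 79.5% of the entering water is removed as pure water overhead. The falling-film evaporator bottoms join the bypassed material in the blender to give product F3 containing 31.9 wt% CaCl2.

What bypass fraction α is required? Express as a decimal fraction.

All 695×0.245 = 170.28 t/h of CaCl2 reaches F3, so F3 = 170.28/0.319 = 533.78 t/h and vapour = 161.22 t/h.
The evaporator receives (1−α)·695 of feed at 0.755 water and removes 0.795 of that water:
0.795×0.755×(1−α)×695 = 161.22
(1−α) = 161.22/417.16 = 0.3865;  α = 0.6135.

0.614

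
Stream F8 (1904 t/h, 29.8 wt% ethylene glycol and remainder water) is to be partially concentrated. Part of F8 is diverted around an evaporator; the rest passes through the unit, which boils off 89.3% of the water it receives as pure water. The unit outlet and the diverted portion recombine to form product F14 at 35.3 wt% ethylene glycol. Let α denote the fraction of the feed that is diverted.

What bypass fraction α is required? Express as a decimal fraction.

0.751

All 1904×0.298 = 567.39 t/h of ethylene glycol reaches F14, so F14 = 567.39/0.353 = 1607.3 t/h and vapour = 296.66 t/h.
The evaporator receives (1−α)·1904 of feed at 0.702 water and removes 0.893 of that water:
0.893×0.702×(1−α)×1904 = 296.66
(1−α) = 296.66/1193.6 = 0.2485;  α = 0.7515.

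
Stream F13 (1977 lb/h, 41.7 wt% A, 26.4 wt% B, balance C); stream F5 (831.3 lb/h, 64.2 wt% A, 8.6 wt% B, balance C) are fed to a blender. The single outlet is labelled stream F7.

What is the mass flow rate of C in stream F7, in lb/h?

C out = C in = 1977×0.319 + 831.3×0.272 = 856.78 lb/h.

856.8 lb/h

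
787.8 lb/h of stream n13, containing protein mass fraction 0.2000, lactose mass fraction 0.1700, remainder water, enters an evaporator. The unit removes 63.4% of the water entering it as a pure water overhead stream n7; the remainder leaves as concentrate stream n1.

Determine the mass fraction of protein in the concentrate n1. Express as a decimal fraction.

protein is not removed: 787.8×0.200 = 157.56 lb/h of protein enters n1.
water entering = 787.8×0.630 = 496.31 lb/h; overhead removed = 0.634×496.31 = 314.66 lb/h.
Concentrate = 787.8 − 314.66 = 473.14 lb/h.
Mass fraction = 157.56/473.14 = 0.3330.

0.3330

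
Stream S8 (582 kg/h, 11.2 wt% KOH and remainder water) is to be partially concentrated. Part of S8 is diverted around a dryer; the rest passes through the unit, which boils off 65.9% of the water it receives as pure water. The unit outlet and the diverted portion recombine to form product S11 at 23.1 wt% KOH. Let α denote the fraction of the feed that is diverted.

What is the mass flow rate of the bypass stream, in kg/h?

69.66 kg/h

All 582×0.112 = 65.184 kg/h of KOH reaches S11, so S11 = 65.184/0.231 = 282.18 kg/h and vapour = 299.82 kg/h.
The evaporator receives (1−α)·582 of feed at 0.888 water and removes 0.659 of that water:
0.659×0.888×(1−α)×582 = 299.82
(1−α) = 299.82/340.58 = 0.8803;  α = 0.1197.
Bypass flow = 0.1197×582 = 69.658 kg/h.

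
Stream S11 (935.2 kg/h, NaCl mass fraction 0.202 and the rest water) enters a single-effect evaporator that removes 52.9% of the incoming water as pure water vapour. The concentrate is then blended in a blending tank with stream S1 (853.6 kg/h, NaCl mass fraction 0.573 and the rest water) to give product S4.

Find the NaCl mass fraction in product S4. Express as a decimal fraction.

Vapour removed = 0.529×0.798×935.2 = 394.79 kg/h; concentrate = 540.41 kg/h.
NaCl reaching the mixer = 188.91 (from concentrate) + 853.6×0.573 = 678.02 kg/h.
Product flow = 540.41 + 853.6 = 1394 kg/h; NaCl fraction = 0.486.

0.486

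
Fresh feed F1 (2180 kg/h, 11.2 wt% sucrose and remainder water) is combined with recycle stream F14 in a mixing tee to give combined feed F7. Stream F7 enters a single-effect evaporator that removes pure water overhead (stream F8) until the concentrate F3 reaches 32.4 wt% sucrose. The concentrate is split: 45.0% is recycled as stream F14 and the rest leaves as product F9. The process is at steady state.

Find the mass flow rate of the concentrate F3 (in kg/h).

Overall sucrose balance (none leaves overhead): sucrose in fresh feed = sucrose in product, i.e. 2180×0.112 = (1−0.450)·F3·0.324.
F3 = 244.16/(0.324×0.550) = 1370.1 kg/h.

1370 kg/h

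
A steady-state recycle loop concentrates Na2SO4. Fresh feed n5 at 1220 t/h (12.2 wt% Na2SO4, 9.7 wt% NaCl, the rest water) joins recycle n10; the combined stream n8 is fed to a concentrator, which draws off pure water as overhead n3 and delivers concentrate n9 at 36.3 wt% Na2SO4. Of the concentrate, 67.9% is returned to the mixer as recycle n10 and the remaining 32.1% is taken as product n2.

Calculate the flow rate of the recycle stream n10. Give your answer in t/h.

867.3 t/h

Overall Na2SO4 balance (none leaves overhead): Na2SO4 in fresh feed = Na2SO4 in product, i.e. 1220×0.122 = (1−0.679)·n9·0.363.
n9 = 148.84/(0.363×0.321) = 1277.3 t/h.
Recycle n10 = 0.679×1277.3 = 867.32 t/h.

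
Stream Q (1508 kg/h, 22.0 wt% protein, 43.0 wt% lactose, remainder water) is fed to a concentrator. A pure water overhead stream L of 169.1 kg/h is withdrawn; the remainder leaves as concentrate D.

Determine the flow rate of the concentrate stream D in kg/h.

1339 kg/h

Concentrate = 1508 − 169.1 = 1338.9 kg/h.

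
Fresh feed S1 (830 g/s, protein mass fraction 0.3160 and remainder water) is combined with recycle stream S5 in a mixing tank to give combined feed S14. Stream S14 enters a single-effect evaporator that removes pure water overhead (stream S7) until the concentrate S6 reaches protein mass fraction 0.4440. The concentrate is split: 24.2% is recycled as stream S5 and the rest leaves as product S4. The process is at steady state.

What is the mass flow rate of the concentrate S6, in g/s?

Overall protein balance (none leaves overhead): protein in fresh feed = protein in product, i.e. 830×0.316 = (1−0.242)·S6·0.444.
S6 = 262.28/(0.444×0.758) = 779.31 g/s.

779.3 g/s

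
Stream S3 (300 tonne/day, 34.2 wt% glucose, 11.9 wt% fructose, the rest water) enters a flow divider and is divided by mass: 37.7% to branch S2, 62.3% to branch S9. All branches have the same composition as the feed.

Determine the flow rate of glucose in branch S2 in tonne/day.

38.68 tonne/day

Branch S2 total = 0.377×300 = 113.1 tonne/day.
glucose in S2 = 0.342×113.1 = 38.68 tonne/day.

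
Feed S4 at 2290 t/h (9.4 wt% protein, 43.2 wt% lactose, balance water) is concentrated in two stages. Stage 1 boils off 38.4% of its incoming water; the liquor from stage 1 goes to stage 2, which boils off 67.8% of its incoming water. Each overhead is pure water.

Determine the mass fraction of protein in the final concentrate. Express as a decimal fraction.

water in feed = 2290×0.474 = 1085.5 t/h.
After stage 1: water left = (1−0.384)×1085.5 = 668.64; stream total = 1873.2 t/h.
After stage 2: water left = (1−0.678)×668.64 = 215.3; final concentrate = 1419.8 t/h.
protein fraction = 215.26/1419.8 = 0.152.

0.152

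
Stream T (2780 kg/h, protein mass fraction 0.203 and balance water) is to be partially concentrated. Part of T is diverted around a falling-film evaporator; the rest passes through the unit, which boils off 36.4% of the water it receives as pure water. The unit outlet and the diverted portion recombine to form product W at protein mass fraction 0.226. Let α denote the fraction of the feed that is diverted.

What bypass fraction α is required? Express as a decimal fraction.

0.649

All 2780×0.203 = 564.34 kg/h of protein reaches W, so W = 564.34/0.226 = 2497.1 kg/h and vapour = 282.92 kg/h.
The evaporator receives (1−α)·2780 of feed at 0.797 water and removes 0.364 of that water:
0.364×0.797×(1−α)×2780 = 282.92
(1−α) = 282.92/806.5 = 0.3508;  α = 0.6492.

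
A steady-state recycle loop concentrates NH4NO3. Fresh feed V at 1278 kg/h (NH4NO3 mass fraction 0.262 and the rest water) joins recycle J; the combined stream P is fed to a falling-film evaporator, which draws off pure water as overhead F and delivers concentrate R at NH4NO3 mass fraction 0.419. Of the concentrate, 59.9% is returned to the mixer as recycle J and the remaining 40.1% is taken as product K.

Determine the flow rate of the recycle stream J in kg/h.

Overall NH4NO3 balance (none leaves overhead): NH4NO3 in fresh feed = NH4NO3 in product, i.e. 1278×0.262 = (1−0.599)·R·0.419.
R = 334.84/(0.419×0.401) = 1992.8 kg/h.
Recycle J = 0.599×1992.8 = 1193.7 kg/h.

1194 kg/h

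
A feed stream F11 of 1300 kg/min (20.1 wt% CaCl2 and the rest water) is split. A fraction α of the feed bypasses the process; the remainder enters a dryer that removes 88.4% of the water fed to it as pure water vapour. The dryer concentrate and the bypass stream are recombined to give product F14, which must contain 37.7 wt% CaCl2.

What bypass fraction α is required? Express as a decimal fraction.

All 1300×0.201 = 261.3 kg/min of CaCl2 reaches F14, so F14 = 261.3/0.377 = 693.1 kg/min and vapour = 606.9 kg/min.
The evaporator receives (1−α)·1300 of feed at 0.799 water and removes 0.884 of that water:
0.884×0.799×(1−α)×1300 = 606.9
(1−α) = 606.9/918.21 = 0.6610;  α = 0.3390.

0.339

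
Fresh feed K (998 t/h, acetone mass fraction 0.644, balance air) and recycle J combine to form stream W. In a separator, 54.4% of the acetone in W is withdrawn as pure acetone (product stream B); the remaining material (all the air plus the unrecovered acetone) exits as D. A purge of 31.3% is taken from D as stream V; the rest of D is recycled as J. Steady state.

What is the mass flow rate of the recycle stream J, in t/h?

air enters only via K and leaves only via the purge: 998×0.356 = 0.313×(air in D), and the separator passes all air, so air in W = air in D = 1135.1 t/h.
acetone in W: m_A = 998×0.644 + (1−0.313)·(1−0.544)·m_A, so m_A = 642.71/0.6867 = 935.9 t/h.
D = (1−0.544)×935.9 + 1135.1 = 1561.9 t/h.
Recycle J = (1−0.313)×1561.9 = 1073 t/h.

1073 t/h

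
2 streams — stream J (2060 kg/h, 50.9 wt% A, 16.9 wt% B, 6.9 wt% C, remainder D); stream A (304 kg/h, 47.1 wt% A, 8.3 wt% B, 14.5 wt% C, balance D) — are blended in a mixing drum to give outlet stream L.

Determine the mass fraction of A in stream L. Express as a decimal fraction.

0.504

Total flow out = 2060 + 304 = 2364 kg/h.
A in = 2060×0.509 + 304×0.471 = 1191.7 kg/h.
A mass fraction in L = 1191.7/2364 = 0.504.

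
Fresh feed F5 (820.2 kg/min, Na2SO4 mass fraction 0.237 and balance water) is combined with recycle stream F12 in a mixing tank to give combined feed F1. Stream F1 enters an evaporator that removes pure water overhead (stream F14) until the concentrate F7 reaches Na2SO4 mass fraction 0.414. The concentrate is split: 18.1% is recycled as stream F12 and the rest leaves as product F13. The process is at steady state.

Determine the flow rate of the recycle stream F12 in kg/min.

103.8 kg/min

Overall Na2SO4 balance (none leaves overhead): Na2SO4 in fresh feed = Na2SO4 in product, i.e. 820.2×0.237 = (1−0.181)·F7·0.414.
F7 = 194.39/(0.414×0.819) = 573.3 kg/min.
Recycle F12 = 0.181×573.3 = 103.77 kg/min.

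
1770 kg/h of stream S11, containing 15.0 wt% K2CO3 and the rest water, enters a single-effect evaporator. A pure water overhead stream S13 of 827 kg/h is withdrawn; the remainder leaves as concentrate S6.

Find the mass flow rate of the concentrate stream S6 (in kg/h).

943 kg/h

Concentrate = 1770 − 827 = 943 kg/h.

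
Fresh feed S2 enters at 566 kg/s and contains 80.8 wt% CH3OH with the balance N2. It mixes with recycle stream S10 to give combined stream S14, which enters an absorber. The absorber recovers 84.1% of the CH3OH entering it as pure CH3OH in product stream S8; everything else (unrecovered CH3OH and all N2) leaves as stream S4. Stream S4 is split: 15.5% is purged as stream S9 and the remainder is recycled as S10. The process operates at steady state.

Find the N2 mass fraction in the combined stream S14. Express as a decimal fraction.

N2 enters only via S2 and leaves only via the purge: 566×0.192 = 0.155×(N2 in S4), and the absorber passes all N2, so N2 in S14 = N2 in S4 = 701.11 kg/s.
CH3OH in S14: m_A = 566×0.808 + (1−0.155)·(1−0.841)·m_A, so m_A = 457.33/0.8656 = 528.31 kg/s.
S14 = 528.31 + 701.11 = 1229.4 kg/s.
N2 fraction in S14 = 701.11/1229.4 = 0.5703.

0.5703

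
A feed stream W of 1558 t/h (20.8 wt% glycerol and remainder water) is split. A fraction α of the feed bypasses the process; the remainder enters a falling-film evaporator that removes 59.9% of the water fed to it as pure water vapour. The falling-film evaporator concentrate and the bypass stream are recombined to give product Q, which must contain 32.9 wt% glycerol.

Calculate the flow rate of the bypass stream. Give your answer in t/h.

All 1558×0.208 = 324.06 t/h of glycerol reaches Q, so Q = 324.06/0.329 = 985 t/h and vapour = 573 t/h.
The evaporator receives (1−α)·1558 of feed at 0.792 water and removes 0.599 of that water:
0.599×0.792×(1−α)×1558 = 573
(1−α) = 573/739.13 = 0.7752;  α = 0.2248.
Bypass flow = 0.2248×1558 = 350.17 t/h.

350.2 t/h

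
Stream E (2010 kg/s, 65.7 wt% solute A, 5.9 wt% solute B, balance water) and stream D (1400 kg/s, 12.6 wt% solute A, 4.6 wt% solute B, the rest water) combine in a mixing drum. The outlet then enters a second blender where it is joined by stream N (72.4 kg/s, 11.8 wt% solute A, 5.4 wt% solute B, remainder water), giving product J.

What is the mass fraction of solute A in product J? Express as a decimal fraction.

Overall, product flow = 3482.4 kg/s.
solute A in = 2010×0.657 + 1400×0.126 + 72.4×0.118 = 1505.5 kg/s.
solute A fraction in J = 0.432.

0.432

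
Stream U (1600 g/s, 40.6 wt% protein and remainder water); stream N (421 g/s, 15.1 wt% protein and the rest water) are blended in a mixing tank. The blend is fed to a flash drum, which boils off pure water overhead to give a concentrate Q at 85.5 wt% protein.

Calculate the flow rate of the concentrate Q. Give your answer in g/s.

protein entering = 1600×0.406 + 421×0.151 = 713.17 g/s.
All protein reports to Q, so Q = 713.17/0.855 = 834.12 g/s.

834.1 g/s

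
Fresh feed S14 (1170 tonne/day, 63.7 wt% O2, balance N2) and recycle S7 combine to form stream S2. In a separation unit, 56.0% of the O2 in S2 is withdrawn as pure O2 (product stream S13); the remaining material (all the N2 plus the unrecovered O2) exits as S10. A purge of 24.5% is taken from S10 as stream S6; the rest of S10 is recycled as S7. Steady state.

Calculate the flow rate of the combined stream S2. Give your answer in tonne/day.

N2 enters only via S14 and leaves only via the purge: 1170×0.363 = 0.245×(N2 in S10), and the separation unit passes all N2, so N2 in S2 = N2 in S10 = 1733.5 tonne/day.
O2 in S2: m_A = 1170×0.637 + (1−0.245)·(1−0.560)·m_A, so m_A = 745.29/0.6678 = 1116 tonne/day.
S2 = 1116 + 1733.5 = 2849.5 tonne/day.

2850 tonne/day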